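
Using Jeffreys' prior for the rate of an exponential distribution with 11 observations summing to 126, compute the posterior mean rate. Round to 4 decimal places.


Jeffreys' prior leads to posterior Gamma(11, 126).
Mean = 11/126 = 0.0873

0.0873


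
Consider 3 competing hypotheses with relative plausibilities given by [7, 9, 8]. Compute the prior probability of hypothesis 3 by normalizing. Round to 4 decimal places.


Sum of weights = 7 + 9 + 8 = 24
Normalized prior for H3 = 8 / 24
= 0.3333

0.3333


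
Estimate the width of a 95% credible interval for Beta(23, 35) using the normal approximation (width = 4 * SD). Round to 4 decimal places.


For Beta(a,b): Var = ab/((a+b)^2(a+b+1))
Var = 0.0041, SD = 0.0637
Approximate 95% CI width = 4 * 0.0637 = 0.2547

0.2547


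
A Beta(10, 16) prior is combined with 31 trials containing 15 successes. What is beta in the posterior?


In conjugate updating:
beta_posterior = beta_prior + (n - k)
= 16 + (31 - 15)
= 16 + 16 = 32

32


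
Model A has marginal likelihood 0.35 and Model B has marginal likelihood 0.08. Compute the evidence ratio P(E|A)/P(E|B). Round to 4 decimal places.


Evidence ratio = P(E|A) / P(E|B)
= 0.35 / 0.08
= 4.375

4.375


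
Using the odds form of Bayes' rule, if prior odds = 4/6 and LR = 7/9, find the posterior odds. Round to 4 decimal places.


Bayes' rule in odds form: posterior odds = prior odds * LR
= (4 * 7) / (6 * 9)
= 28/54 = 0.5185

0.5185


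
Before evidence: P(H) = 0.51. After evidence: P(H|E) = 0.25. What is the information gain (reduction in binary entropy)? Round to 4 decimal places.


Prior entropy = 0.9997
Posterior entropy = 0.8113
Information gain = 0.9997 - 0.8113 = 0.1884

0.1884


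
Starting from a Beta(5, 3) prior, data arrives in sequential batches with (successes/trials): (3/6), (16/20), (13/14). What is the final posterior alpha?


In sequential Bayesian updating, we sum all successes.
Total successes = 32
Final alpha = 5 + 32 = 37

37


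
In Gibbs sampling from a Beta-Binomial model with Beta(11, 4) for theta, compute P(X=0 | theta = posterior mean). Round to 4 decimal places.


Posterior mean = alpha/(alpha+beta) = 11/15 = 0.7333
P(X=0|theta=mean) = 1 - theta = 0.2667

0.2667


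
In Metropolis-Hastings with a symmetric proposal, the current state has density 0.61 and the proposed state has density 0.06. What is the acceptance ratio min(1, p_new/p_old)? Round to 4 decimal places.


Ratio = p_new / p_old = 0.06 / 0.61 = 0.0984
Acceptance = min(1, 0.0984) = 0.0984

0.0984


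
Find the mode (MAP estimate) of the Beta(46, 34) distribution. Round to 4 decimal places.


For Beta(a,b) with a,b > 1:
Mode = (a-1)/(a+b-2) = (46-1)/(80-2)
= 45/78 = 0.5769

0.5769


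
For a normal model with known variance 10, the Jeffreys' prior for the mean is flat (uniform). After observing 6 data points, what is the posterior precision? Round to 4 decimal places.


Jeffreys' prior for normal mean (known variance) is flat.
Prior precision = 0.
Posterior precision = prior_prec + n/sigma^2 = 0 + 6/10
= 0.6

0.6


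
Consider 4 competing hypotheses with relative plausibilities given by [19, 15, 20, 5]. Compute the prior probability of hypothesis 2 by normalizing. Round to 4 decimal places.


Sum of weights = 19 + 15 + 20 + 5 = 59
Normalized prior for H2 = 15 / 59
= 0.2542

0.2542


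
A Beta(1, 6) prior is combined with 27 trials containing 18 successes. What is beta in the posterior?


In conjugate updating:
beta_posterior = beta_prior + (n - k)
= 6 + (27 - 18)
= 6 + 9 = 15

15


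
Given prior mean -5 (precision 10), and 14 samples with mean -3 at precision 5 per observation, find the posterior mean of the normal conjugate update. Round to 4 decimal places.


The posterior mean is a precision-weighted average of prior and data.
Post. prec. = 10 + 70 = 80
Post. mean = (-50 + -210)/80 = -260/80 = -3.25

-3.25


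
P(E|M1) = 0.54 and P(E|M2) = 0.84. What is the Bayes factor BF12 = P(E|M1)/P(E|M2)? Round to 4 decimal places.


Bayes factor BF12 = P(E|M1) / P(E|M2)
= 0.54 / 0.84
= 0.6429

0.6429


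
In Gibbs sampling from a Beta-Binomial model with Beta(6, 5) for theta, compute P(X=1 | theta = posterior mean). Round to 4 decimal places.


Posterior mean = alpha/(alpha+beta) = 6/11 = 0.5455
P(X=1|theta=mean) = theta = 0.5455

0.5455


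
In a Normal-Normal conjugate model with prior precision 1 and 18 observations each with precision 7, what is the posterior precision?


Posterior precision = prior precision + n * observation precision
= 1 + 18 * 7
= 1 + 126 = 127

127


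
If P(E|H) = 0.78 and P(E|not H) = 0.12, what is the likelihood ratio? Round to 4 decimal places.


Likelihood ratio = P(E|H) / P(E|not H)
= 0.78 / 0.12
= 6.5

6.5


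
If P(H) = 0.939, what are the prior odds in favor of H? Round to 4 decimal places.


Prior odds = P(H) / (1 - P(H))
= 0.939 / 0.061
= 15.3934

15.3934


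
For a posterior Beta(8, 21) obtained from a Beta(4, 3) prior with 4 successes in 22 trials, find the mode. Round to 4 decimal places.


Mode = (alpha - 1) / (alpha + beta - 2)
= 7 / 27
= 0.2593

0.2593


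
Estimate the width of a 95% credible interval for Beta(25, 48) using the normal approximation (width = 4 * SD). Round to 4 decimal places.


For Beta(a,b): Var = ab/((a+b)^2(a+b+1))
Var = 0.003, SD = 0.0552
Approximate 95% CI width = 4 * 0.0552 = 0.2207

0.2207


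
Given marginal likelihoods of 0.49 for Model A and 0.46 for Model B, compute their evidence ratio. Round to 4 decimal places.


Ratio = ML(A) / ML(B) = 0.49/0.46
= 1.0652

1.0652


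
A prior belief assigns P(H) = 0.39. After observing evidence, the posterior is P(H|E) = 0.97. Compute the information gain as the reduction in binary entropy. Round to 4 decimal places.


H(prior) = -0.39*log2(0.39) - 0.61*log2(0.61)
= 0.9648
H(post) = -0.97*log2(0.97) - 0.03*log2(0.03)
= 0.1944
IG = 0.9648 - 0.1944 = 0.7704

0.7704


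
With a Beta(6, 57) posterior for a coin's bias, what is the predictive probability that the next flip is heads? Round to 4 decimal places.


The predictive probability equals the posterior mean.
P(next = heads) = alpha / (alpha + beta)
= 6 / 63 = 0.0952

0.0952


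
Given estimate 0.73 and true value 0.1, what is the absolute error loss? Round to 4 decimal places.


Absolute error = |estimate - true|
= |0.63| = 0.63

0.63


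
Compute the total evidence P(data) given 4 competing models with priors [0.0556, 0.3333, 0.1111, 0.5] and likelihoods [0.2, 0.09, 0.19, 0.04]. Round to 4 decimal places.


Marginal likelihood = sum P(model_i) * P(data|model_i)
Model 1: 0.0556 * 0.2 = 0.0111
Model 2: 0.3333 * 0.09 = 0.03
Model 3: 0.1111 * 0.19 = 0.0211
Model 4: 0.5 * 0.04 = 0.02
Total = 0.0822

0.0822


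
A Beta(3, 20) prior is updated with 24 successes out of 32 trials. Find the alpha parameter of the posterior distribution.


In the Beta-Binomial conjugate update:
alpha_post = alpha_prior + successes
= 3 + 24
= 27

27


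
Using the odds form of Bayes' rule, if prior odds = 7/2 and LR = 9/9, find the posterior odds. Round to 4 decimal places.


Bayes' rule in odds form: posterior odds = prior odds * LR
= (7 * 9) / (2 * 9)
= 63/18 = 3.5

3.5


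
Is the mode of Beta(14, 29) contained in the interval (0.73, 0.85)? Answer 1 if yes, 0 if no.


Mode = (a-1)/(a+b-2) = 13/41 = 0.3171
Interval: (0.73, 0.85)
Contains mode? 0

0


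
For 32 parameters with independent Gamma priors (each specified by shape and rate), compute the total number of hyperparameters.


A Gamma prior has 2 hyperparameters per parameter.
Total = 32 * 2 = 64

64


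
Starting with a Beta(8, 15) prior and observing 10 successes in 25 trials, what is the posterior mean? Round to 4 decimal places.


Posterior parameters: alpha = 8 + 10 = 18
beta = 15 + 15 = 30
Posterior mean = alpha / (alpha + beta) = 18 / 48
= 0.375

0.375


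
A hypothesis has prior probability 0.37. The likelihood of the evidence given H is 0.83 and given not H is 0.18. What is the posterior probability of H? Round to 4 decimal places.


Using Bayes' theorem:
P(E) = 0.37 * 0.83 + 0.63 * 0.18
P(E) = 0.4205
P(H|E) = (0.37 * 0.83) / 0.4205 = 0.7303

0.7303


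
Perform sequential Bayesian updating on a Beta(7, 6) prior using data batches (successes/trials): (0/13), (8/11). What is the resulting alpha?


Accumulate successes: 8
Posterior alpha = prior alpha + sum of successes
= 7 + 8 = 15

15


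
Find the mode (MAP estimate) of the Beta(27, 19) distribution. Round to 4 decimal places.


For Beta(a,b) with a,b > 1:
Mode = (a-1)/(a+b-2) = (27-1)/(46-2)
= 26/44 = 0.5909

0.5909


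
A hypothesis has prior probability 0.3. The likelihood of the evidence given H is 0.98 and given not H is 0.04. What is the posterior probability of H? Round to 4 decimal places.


Using Bayes' theorem:
P(E) = 0.3 * 0.98 + 0.7 * 0.04
P(E) = 0.322
P(H|E) = (0.3 * 0.98) / 0.322 = 0.913

0.913


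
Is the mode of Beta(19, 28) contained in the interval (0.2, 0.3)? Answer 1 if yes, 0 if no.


Mode = (a-1)/(a+b-2) = 18/45 = 0.4
Interval: (0.2, 0.3)
Contains mode? 0

0


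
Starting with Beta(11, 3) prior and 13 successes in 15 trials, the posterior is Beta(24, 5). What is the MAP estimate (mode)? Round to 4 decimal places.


The mode of Beta(a, b) when a > 1 and b > 1 is (a-1)/(a+b-2)
= (24 - 1) / (24 + 5 - 2)
= 23 / 27
= 0.8519

0.8519


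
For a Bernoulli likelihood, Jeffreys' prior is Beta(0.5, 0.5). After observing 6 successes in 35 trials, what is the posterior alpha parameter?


Jeffreys' prior for Bernoulli is Beta(0.5, 0.5).
Posterior is Beta(0.5 + k, 0.5 + n - k).
Posterior alpha = 0.5 + k = 0.5 + 6 = 6.5

6.5


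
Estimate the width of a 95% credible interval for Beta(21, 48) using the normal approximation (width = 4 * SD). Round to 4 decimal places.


For Beta(a,b): Var = ab/((a+b)^2(a+b+1))
Var = 0.003, SD = 0.055
Approximate 95% CI width = 4 * 0.055 = 0.22

0.22


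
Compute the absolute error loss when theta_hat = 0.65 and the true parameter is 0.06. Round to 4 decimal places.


L = |theta_hat - theta_true|
= |0.65 - 0.06| = 0.59

0.59


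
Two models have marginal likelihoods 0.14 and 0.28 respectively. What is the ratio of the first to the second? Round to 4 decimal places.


Evidence ratio = 0.14 / 0.28
= 0.5

0.5


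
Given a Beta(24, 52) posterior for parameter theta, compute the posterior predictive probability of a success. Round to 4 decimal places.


For a Beta-Bernoulli model, the predictive probability is the mean:
P(success) = 24/(24+52) = 24/76 = 0.3158

0.3158


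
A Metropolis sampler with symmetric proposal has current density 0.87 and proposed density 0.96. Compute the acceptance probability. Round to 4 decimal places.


For symmetric proposals, acceptance = min(1, pi(x*)/pi(x))
= min(1, 0.96/0.87)
= min(1, 1.1034) = 1.0

1.0


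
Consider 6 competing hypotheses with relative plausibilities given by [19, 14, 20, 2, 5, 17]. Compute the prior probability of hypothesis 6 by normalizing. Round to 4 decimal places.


Sum of weights = 19 + 14 + 20 + 2 + 5 + 17 = 77
Normalized prior for H6 = 17 / 77
= 0.2208

0.2208


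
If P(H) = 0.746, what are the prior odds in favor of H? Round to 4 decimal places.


Prior odds = P(H) / (1 - P(H))
= 0.746 / 0.254
= 2.937

2.937


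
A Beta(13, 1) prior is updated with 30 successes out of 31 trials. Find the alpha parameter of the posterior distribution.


In the Beta-Binomial conjugate update:
alpha_post = alpha_prior + successes
= 13 + 30
= 43

43


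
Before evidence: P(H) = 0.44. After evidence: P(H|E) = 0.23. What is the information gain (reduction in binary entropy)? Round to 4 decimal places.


Prior entropy = 0.9896
Posterior entropy = 0.778
Information gain = 0.9896 - 0.778 = 0.2116

0.2116


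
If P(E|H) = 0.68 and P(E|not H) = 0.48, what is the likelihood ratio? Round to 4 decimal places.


Likelihood ratio = P(E|H) / P(E|not H)
= 0.68 / 0.48
= 1.4167

1.4167


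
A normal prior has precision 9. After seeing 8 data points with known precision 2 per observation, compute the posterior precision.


In the conjugate normal model, precisions add:
tau_posterior = tau_prior + n * tau_data
= 9 + 8*2 = 25

25


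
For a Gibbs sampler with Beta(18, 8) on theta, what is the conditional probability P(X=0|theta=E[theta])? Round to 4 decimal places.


E[theta] = 18/(18+8) = 0.6923
P(X=0|theta) = 1 - theta = 0.3077

0.3077


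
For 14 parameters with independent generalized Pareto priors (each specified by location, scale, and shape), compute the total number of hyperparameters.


A generalized Pareto prior has 3 hyperparameters per parameter.
Total = 14 * 3 = 42

42


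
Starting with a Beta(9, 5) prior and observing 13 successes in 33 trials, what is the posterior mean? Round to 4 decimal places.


Posterior parameters: alpha = 9 + 13 = 22
beta = 5 + 20 = 25
Posterior mean = alpha / (alpha + beta) = 22 / 47
= 0.4681

0.4681


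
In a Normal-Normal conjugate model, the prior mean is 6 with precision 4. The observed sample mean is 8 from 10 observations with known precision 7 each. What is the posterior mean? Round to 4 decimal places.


Posterior precision = tau0 + n*tau = 4 + 10*7 = 74
Posterior mean = (tau0*mu0 + n*tau*xbar) / posterior_precision
= (4*6 + 10*7*8) / 74
= 584 / 74 = 7.8919

7.8919


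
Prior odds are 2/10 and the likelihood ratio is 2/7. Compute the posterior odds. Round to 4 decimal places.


Posterior odds = prior odds * likelihood ratio
= (2/10) * (2/7)
= 4 / 70
= 0.0571

0.0571


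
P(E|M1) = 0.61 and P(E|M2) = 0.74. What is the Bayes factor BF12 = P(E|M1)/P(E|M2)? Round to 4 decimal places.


Bayes factor BF12 = P(E|M1) / P(E|M2)
= 0.61 / 0.74
= 0.8243

0.8243


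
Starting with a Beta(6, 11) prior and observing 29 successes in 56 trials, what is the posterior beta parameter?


Posterior beta = prior beta + failures
Failures = 56 - 29 = 27
beta_post = 11 + 27 = 38

38


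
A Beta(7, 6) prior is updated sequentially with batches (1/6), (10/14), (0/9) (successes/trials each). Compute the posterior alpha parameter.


Sequential conjugate updating is equivalent to a single batch update.
Total successes across all batches = 11
alpha_posterior = alpha_prior + total_successes = 7 + 11
= 18

18


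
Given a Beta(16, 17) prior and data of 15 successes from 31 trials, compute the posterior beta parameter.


Number of failures = 31 - 15 = 16
Posterior beta = 17 + 16 = 33

33


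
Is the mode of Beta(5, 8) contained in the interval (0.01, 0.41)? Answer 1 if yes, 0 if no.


Mode = (a-1)/(a+b-2) = 4/11 = 0.3636
Interval: (0.01, 0.41)
Contains mode? 1

1


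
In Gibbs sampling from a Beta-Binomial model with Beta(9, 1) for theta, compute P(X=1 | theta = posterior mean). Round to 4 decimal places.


Posterior mean = alpha/(alpha+beta) = 9/10 = 0.9
P(X=1|theta=mean) = theta = 0.9

0.9


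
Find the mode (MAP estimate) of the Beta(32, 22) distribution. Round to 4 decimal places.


For Beta(a,b) with a,b > 1:
Mode = (a-1)/(a+b-2) = (32-1)/(54-2)
= 31/52 = 0.5962

0.5962


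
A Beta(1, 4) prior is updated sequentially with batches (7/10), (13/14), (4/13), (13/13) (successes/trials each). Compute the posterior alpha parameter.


Sequential conjugate updating is equivalent to a single batch update.
Total successes across all batches = 37
alpha_posterior = alpha_prior + total_successes = 1 + 37
= 38

38


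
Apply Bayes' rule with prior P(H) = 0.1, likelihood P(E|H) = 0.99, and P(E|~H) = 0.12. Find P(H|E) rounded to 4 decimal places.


Step 1: Compute marginal P(E) = P(E|H)P(H) + P(E|~H)P(~H)
= 0.99*0.1 + 0.12*0.9 = 0.207
Step 2: P(H|E) = P(E|H)P(H)/P(E) = 0.099/0.207
= 0.4783

0.4783


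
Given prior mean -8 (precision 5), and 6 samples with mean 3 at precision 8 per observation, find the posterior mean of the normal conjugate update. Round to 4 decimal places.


The posterior mean is a precision-weighted average of prior and data.
Post. prec. = 5 + 48 = 53
Post. mean = (-40 + 144)/53 = 104/53 = 1.9623

1.9623


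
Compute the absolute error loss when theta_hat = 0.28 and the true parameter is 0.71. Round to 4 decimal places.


L = |theta_hat - theta_true|
= |0.28 - 0.71| = 0.43

0.43


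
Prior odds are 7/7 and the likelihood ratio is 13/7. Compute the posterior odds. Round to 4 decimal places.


Posterior odds = prior odds * likelihood ratio
= (7/7) * (13/7)
= 91 / 49
= 1.8571

1.8571


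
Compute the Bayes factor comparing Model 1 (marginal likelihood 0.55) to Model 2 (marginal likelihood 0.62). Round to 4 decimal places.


BF12 = marginal likelihood of M1 / marginal likelihood of M2
= 0.55/0.62
= 0.8871

0.8871


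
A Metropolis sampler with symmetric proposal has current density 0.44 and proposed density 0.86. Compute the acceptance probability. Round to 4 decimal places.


For symmetric proposals, acceptance = min(1, pi(x*)/pi(x))
= min(1, 0.86/0.44)
= min(1, 1.9545) = 1.0

1.0


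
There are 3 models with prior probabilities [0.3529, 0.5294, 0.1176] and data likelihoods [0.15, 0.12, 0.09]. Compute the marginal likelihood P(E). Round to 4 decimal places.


P(E) = sum over models of P(M_i) * P(E|M_i)
= 0.3529*0.15 + 0.5294*0.12 + 0.1176*0.09
= 0.127

0.127


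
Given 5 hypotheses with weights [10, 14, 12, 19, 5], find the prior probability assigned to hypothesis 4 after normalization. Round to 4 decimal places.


To normalize, divide each weight by the sum of all weights.
Sum = 60
Prior(H4) = 19/60 = 0.3167

0.3167


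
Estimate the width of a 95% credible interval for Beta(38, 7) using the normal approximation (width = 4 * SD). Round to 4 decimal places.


For Beta(a,b): Var = ab/((a+b)^2(a+b+1))
Var = 0.0029, SD = 0.0534
Approximate 95% CI width = 4 * 0.0534 = 0.2138

0.2138


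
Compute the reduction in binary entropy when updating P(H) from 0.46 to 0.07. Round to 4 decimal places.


H_before = -p*log2(p) - (1-p)*log2(1-p) for p=0.46: 0.9954
H_after for p=0.07: 0.3659
Reduction = 0.9954 - 0.3659 = 0.6295

0.6295


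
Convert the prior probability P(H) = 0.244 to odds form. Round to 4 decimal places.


P(not H) = 1 - 0.244 = 0.756
Odds = 0.244 / 0.756 = 0.3228

0.3228


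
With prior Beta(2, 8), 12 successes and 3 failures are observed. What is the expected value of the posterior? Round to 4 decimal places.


Posterior = Beta(14, 11)
E[theta] = alpha/(alpha+beta)
= 14/25 = 0.56

0.56


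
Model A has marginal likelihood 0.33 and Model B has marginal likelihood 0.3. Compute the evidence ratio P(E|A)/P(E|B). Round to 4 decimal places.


Evidence ratio = P(E|A) / P(E|B)
= 0.33 / 0.3
= 1.1

1.1


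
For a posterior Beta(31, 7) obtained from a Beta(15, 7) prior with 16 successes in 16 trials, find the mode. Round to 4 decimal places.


Mode = (alpha - 1) / (alpha + beta - 2)
= 30 / 36
= 0.8333

0.8333


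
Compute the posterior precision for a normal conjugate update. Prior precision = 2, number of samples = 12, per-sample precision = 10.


tau_post = tau_0 + n * tau
= 2 + 12 * 10 = 122

122


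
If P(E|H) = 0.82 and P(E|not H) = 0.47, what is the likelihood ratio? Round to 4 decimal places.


Likelihood ratio = P(E|H) / P(E|not H)
= 0.82 / 0.47
= 1.7447

1.7447


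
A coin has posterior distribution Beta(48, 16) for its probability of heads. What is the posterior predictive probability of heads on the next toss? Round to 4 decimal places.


Posterior predictive = E[theta] = alpha/(alpha+beta)
= 48/64
= 0.75

0.75


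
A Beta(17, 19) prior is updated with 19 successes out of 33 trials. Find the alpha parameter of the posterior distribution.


In the Beta-Binomial conjugate update:
alpha_post = alpha_prior + successes
= 17 + 19
= 36

36


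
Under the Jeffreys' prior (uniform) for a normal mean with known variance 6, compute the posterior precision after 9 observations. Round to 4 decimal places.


Prior precision = 0 (flat prior).
Post. prec. = 0 + n/var = 9/6 = 1.5

1.5


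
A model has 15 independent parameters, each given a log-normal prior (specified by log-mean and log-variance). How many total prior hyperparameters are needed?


Each log-normal prior needs 2 hyperparameters (log-mean and log-variance).
Total = 2 * 15 = 30

30


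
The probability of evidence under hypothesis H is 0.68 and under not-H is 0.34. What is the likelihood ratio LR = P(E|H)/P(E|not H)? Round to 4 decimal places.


LR = 0.68 / 0.34
= 2.0

2.0


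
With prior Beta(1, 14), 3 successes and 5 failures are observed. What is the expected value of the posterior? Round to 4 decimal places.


Posterior = Beta(4, 19)
E[theta] = alpha/(alpha+beta)
= 4/23 = 0.1739

0.1739


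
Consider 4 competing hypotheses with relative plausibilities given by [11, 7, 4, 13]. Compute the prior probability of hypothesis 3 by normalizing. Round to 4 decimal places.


Sum of weights = 11 + 7 + 4 + 13 = 35
Normalized prior for H3 = 4 / 35
= 0.1143

0.1143


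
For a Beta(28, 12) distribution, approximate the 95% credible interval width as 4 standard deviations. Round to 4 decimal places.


Variance of Beta(a,b) = ab / ((a+b)^2 * (a+b+1))
= 28*12 / ((40)^2 * 41)
= 0.0051
SD = sqrt(0.0051) = 0.0716
Width = 4 * SD = 0.2863

0.2863


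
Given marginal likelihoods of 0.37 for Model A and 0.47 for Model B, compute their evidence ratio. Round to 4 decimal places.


Ratio = ML(A) / ML(B) = 0.37/0.47
= 0.7872

0.7872


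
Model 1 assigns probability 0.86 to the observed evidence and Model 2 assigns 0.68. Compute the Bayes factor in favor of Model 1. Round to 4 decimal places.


BF = P(data|M1) / P(data|M2)
= 0.86 / 0.68 = 1.2647

1.2647


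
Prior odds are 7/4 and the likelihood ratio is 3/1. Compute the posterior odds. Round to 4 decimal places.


Posterior odds = prior odds * likelihood ratio
= (7/4) * (3/1)
= 21 / 4
= 5.25

5.25


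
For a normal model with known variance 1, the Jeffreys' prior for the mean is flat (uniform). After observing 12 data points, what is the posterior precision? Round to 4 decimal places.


Jeffreys' prior for normal mean (known variance) is flat.
Prior precision = 0.
Posterior precision = prior_prec + n/sigma^2 = 0 + 12/1
= 12.0

12.0


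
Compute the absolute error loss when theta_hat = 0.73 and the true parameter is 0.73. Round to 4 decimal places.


L = |theta_hat - theta_true|
= |0.73 - 0.73| = 0.0

0.0


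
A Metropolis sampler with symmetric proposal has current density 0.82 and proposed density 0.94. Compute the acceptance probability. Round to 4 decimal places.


For symmetric proposals, acceptance = min(1, pi(x*)/pi(x))
= min(1, 0.94/0.82)
= min(1, 1.1463) = 1.0

1.0


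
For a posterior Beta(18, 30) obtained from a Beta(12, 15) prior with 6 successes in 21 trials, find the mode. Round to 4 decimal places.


Mode = (alpha - 1) / (alpha + beta - 2)
= 17 / 46
= 0.3696

0.3696


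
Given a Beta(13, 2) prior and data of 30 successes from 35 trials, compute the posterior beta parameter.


Number of failures = 35 - 30 = 5
Posterior beta = 2 + 5 = 7

7


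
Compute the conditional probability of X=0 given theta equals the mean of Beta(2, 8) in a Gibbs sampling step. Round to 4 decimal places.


Mean of Beta(2, 8) = 0.2
P(X=0 | theta=0.2) = 0.8

0.8


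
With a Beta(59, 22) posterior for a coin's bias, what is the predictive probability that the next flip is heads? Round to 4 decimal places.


The predictive probability equals the posterior mean.
P(next = heads) = alpha / (alpha + beta)
= 59 / 81 = 0.7284

0.7284


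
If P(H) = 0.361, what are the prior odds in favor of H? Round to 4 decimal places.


Prior odds = P(H) / (1 - P(H))
= 0.361 / 0.639
= 0.5649

0.5649


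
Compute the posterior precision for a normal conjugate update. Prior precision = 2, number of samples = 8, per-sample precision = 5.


tau_post = tau_0 + n * tau
= 2 + 8 * 5 = 42

42


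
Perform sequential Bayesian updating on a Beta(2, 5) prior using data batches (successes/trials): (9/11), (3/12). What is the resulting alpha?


Accumulate successes: 12
Posterior alpha = prior alpha + sum of successes
= 2 + 12 = 14

14


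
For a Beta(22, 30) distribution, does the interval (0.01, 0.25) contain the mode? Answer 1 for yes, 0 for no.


Mode of Beta(a,b) = (a-1)/(a+b-2)
= (22-1)/(22+30-2) = 0.42
Check: 0.01 <= 0.42 <= 0.25?
Result: 0

0


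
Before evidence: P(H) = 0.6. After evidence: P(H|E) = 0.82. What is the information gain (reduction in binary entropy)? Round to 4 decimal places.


Prior entropy = 0.971
Posterior entropy = 0.6801
Information gain = 0.971 - 0.6801 = 0.2909

0.2909


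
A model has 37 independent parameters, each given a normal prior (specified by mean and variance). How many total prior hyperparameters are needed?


Each normal prior needs 2 hyperparameters (mean and variance).
Total = 2 * 37 = 74

74


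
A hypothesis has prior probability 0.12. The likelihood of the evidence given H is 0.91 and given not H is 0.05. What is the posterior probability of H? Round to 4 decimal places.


Using Bayes' theorem:
P(E) = 0.12 * 0.91 + 0.88 * 0.05
P(E) = 0.1532
P(H|E) = (0.12 * 0.91) / 0.1532 = 0.7128

0.7128


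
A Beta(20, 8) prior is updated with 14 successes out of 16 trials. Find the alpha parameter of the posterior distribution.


In the Beta-Binomial conjugate update:
alpha_post = alpha_prior + successes
= 20 + 14
= 34

34


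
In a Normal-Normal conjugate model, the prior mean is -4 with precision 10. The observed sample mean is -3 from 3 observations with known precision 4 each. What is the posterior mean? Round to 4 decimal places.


Posterior precision = tau0 + n*tau = 10 + 3*4 = 22
Posterior mean = (tau0*mu0 + n*tau*xbar) / posterior_precision
= (10*-4 + 3*4*-3) / 22
= -76 / 22 = -3.4545

-3.4545


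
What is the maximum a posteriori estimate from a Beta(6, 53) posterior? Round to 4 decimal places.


The MAP estimate equals the mode of the distribution.
Mode of Beta(a,b) = (a-1)/(a+b-2)
= 5/57
= 0.0877

0.0877


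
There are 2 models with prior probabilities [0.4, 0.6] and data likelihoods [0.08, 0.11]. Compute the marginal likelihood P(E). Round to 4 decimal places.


P(E) = sum over models of P(M_i) * P(E|M_i)
= 0.4*0.08 + 0.6*0.11
= 0.098

0.098


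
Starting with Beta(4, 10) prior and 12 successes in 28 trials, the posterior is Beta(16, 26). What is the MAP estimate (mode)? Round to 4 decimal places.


The mode of Beta(a, b) when a > 1 and b > 1 is (a-1)/(a+b-2)
= (16 - 1) / (16 + 26 - 2)
= 15 / 40
= 0.375

0.375


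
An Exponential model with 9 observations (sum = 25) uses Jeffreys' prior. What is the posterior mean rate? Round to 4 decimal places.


Posterior Gamma(9, 25)
E[lambda] = 9/25 = 0.36

0.36


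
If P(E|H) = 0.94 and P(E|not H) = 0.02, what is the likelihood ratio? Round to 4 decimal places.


Likelihood ratio = P(E|H) / P(E|not H)
= 0.94 / 0.02
= 47.0

47.0


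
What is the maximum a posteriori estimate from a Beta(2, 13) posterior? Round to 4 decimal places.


The MAP estimate equals the mode of the distribution.
Mode of Beta(a,b) = (a-1)/(a+b-2)
= 1/13
= 0.0769

0.0769


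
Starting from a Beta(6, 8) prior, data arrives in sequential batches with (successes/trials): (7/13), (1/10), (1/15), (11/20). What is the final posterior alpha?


In sequential Bayesian updating, we sum all successes.
Total successes = 20
Final alpha = 6 + 20 = 26

26


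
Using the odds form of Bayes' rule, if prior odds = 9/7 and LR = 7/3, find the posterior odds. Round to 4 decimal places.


Bayes' rule in odds form: posterior odds = prior odds * LR
= (9 * 7) / (7 * 3)
= 63/21 = 3.0

3.0


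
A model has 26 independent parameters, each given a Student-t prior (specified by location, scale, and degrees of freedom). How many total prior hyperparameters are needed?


Each Student-t prior needs 3 hyperparameters (location, scale, and degrees of freedom).
Total = 3 * 26 = 78

78


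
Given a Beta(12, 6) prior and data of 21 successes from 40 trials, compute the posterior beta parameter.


Number of failures = 40 - 21 = 19
Posterior beta = 6 + 19 = 25

25


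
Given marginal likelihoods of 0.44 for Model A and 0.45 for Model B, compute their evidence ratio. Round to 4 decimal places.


Ratio = ML(A) / ML(B) = 0.44/0.45
= 0.9778

0.9778


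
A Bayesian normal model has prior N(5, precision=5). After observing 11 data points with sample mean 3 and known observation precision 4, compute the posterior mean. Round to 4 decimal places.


Posterior mean = (prior_precision * prior_mean + n * data_precision * data_mean) / (prior_precision + n * data_precision)
Numerator = 5*5 + 11*4*3 = 157
Denominator = 5 + 11*4 = 49
Posterior mean = 3.2041

3.2041


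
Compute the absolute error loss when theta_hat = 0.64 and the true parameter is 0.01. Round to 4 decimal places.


L = |theta_hat - theta_true|
= |0.64 - 0.01| = 0.63

0.63


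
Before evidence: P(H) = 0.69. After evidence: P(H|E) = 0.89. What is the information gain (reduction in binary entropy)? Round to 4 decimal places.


Prior entropy = 0.8932
Posterior entropy = 0.4999
Information gain = 0.8932 - 0.4999 = 0.3933

0.3933


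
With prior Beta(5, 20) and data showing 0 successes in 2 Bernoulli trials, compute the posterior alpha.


Conjugate update: alpha_posterior = alpha_prior + k
= 5 + 0 = 5

5


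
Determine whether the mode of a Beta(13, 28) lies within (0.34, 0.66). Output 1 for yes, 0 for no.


First find the mode: (a-1)/(a+b-2) = 0.3077
Is 0.3077 in (0.34, 0.66)? 0

0


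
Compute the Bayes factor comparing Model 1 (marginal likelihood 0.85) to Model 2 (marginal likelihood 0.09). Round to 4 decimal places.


BF12 = marginal likelihood of M1 / marginal likelihood of M2
= 0.85/0.09
= 9.4444

9.4444


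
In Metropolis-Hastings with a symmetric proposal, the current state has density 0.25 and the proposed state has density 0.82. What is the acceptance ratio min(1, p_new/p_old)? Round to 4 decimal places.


Ratio = p_new / p_old = 0.82 / 0.25 = 3.28
Acceptance = min(1, 3.28) = 1.0

1.0


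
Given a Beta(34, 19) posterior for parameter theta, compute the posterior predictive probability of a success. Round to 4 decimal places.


For a Beta-Bernoulli model, the predictive probability is the mean:
P(success) = 34/(34+19) = 34/53 = 0.6415

0.6415


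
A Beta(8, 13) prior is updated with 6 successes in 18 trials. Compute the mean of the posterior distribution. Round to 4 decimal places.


After update: Beta(14, 25)
Mean = 14 / (14 + 25) = 14 / 39
= 0.359

0.359


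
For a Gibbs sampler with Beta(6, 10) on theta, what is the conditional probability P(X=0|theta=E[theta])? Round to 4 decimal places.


E[theta] = 6/(6+10) = 0.375
P(X=0|theta) = 1 - theta = 0.625

0.625


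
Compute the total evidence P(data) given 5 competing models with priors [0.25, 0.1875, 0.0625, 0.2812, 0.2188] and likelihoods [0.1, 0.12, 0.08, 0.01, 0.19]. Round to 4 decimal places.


Marginal likelihood = sum P(model_i) * P(data|model_i)
Model 1: 0.25 * 0.1 = 0.025
Model 2: 0.1875 * 0.12 = 0.0225
Model 3: 0.0625 * 0.08 = 0.005
Model 4: 0.2812 * 0.01 = 0.0028
Model 5: 0.2188 * 0.19 = 0.0416
Total = 0.0969

0.0969


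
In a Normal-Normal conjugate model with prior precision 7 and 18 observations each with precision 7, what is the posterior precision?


Posterior precision = prior precision + n * observation precision
= 7 + 18 * 7
= 7 + 126 = 133

133


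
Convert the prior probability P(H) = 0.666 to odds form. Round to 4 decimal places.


P(not H) = 1 - 0.666 = 0.334
Odds = 0.666 / 0.334 = 1.994

1.994


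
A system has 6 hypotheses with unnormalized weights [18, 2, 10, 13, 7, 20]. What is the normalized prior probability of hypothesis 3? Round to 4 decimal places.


The normalized prior is the weight divided by the total.
Total weight = 70
P(H3) = 10 / 70 = 0.1429

0.1429


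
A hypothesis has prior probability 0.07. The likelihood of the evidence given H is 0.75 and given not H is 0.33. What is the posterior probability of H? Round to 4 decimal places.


Using Bayes' theorem:
P(E) = 0.07 * 0.75 + 0.93 * 0.33
P(E) = 0.3594
P(H|E) = (0.07 * 0.75) / 0.3594 = 0.1461

0.1461


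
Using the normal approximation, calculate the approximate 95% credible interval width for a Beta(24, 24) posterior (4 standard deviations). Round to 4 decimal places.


Var(Beta) = 24*24/(48^2 * 49) = 0.0051
SD = 0.0714
Width ~ 4*SD = 0.2857

0.2857


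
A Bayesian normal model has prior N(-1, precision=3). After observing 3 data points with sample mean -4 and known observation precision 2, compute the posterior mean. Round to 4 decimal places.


Posterior mean = (prior_precision * prior_mean + n * data_precision * data_mean) / (prior_precision + n * data_precision)
Numerator = 3*-1 + 3*2*-4 = -27
Denominator = 3 + 3*2 = 9
Posterior mean = -3.0

-3.0


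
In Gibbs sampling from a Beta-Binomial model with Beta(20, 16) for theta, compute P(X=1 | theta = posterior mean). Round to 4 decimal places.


Posterior mean = alpha/(alpha+beta) = 20/36 = 0.5556
P(X=1|theta=mean) = theta = 0.5556

0.5556


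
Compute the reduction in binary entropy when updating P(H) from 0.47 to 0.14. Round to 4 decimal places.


H_before = -p*log2(p) - (1-p)*log2(1-p) for p=0.47: 0.9974
H_after for p=0.14: 0.5842
Reduction = 0.9974 - 0.5842 = 0.4132

0.4132


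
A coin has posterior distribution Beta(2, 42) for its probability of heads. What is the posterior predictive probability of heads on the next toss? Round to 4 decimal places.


Posterior predictive = E[theta] = alpha/(alpha+beta)
= 2/44
= 0.0455

0.0455


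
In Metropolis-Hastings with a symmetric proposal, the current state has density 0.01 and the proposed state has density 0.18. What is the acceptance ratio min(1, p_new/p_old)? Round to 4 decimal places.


Ratio = p_new / p_old = 0.18 / 0.01 = 18.0
Acceptance = min(1, 18.0) = 1.0

1.0


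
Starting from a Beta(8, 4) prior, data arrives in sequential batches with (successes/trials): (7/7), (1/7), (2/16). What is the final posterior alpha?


In sequential Bayesian updating, we sum all successes.
Total successes = 10
Final alpha = 8 + 10 = 18

18


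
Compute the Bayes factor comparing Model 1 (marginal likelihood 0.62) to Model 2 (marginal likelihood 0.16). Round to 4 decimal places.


BF12 = marginal likelihood of M1 / marginal likelihood of M2
= 0.62/0.16
= 3.875

3.875


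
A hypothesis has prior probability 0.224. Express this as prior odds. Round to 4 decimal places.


Odds = P(H) / P(not H) = 0.224 / 0.776
= 0.2887

0.2887


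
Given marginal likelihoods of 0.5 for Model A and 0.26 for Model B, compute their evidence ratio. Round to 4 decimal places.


Ratio = ML(A) / ML(B) = 0.5/0.26
= 1.9231

1.9231


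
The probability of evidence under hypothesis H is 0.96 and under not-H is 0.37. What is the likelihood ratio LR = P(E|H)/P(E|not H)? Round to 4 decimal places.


LR = 0.96 / 0.37
= 2.5946

2.5946


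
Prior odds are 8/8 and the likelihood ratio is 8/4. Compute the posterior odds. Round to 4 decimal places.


Posterior odds = prior odds * likelihood ratio
= (8/8) * (8/4)
= 64 / 32
= 2.0

2.0


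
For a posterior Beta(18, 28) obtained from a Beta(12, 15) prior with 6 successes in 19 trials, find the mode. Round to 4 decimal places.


Mode = (alpha - 1) / (alpha + beta - 2)
= 17 / 44
= 0.3864

0.3864


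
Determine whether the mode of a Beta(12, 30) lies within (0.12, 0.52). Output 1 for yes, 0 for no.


First find the mode: (a-1)/(a+b-2) = 0.275
Is 0.275 in (0.12, 0.52)? 1

1


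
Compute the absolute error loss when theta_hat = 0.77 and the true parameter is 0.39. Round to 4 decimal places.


L = |theta_hat - theta_true|
= |0.77 - 0.39| = 0.38

0.38


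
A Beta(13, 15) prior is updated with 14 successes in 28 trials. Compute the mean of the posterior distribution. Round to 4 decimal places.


After update: Beta(27, 29)
Mean = 27 / (27 + 29) = 27 / 56
= 0.4821

0.4821


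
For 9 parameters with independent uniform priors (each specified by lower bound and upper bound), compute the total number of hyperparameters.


A uniform prior has 2 hyperparameters per parameter.
Total = 9 * 2 = 18

18


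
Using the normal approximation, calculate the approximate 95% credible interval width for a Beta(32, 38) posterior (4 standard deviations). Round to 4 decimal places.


Var(Beta) = 32*38/(70^2 * 71) = 0.0035
SD = 0.0591
Width ~ 4*SD = 0.2365

0.2365


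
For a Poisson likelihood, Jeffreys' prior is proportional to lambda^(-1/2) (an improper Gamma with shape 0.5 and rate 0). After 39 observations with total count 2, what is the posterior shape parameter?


Jeffreys' prior for Poisson is proportional to lambda^(-1/2).
Posterior is Gamma(0.5 + S, 0 + n) = Gamma(0.5 + 2, 39).
Posterior shape = 0.5 + S = 0.5 + 2 = 2.5

2.5


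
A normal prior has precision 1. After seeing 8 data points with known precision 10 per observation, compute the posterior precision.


In the conjugate normal model, precisions add:
tau_posterior = tau_prior + n * tau_data
= 1 + 8*10 = 81

81


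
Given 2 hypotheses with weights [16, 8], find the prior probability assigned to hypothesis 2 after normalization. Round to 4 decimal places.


To normalize, divide each weight by the sum of all weights.
Sum = 24
Prior(H2) = 8/24 = 0.3333

0.3333


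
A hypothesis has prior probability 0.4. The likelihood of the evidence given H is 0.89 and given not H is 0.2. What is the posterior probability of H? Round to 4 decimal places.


Using Bayes' theorem:
P(E) = 0.4 * 0.89 + 0.6 * 0.2
P(E) = 0.476
P(H|E) = (0.4 * 0.89) / 0.476 = 0.7479

0.7479


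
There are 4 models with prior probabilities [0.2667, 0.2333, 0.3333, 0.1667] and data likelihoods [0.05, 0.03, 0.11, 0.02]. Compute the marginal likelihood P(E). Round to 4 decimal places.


P(E) = sum over models of P(M_i) * P(E|M_i)
= 0.2667*0.05 + 0.2333*0.03 + 0.3333*0.11 + 0.1667*0.02
= 0.0603

0.0603


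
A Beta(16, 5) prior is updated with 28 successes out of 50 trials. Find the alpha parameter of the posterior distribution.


In the Beta-Binomial conjugate update:
alpha_post = alpha_prior + successes
= 16 + 28
= 44

44


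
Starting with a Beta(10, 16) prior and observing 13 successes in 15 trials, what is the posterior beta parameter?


Posterior beta = prior beta + failures
Failures = 15 - 13 = 2
beta_post = 16 + 2 = 18

18


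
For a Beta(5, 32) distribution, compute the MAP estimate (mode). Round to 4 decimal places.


MAP = mode = (a-1)/(a+b-2)
= (5-1)/(5+32-2)
= 4/35 = 0.1143

0.1143


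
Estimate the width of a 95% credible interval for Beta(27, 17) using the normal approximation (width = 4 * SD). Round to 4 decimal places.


For Beta(a,b): Var = ab/((a+b)^2(a+b+1))
Var = 0.0053, SD = 0.0726
Approximate 95% CI width = 4 * 0.0726 = 0.2903

0.2903


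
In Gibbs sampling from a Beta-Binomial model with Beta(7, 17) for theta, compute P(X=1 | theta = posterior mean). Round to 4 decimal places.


Posterior mean = alpha/(alpha+beta) = 7/24 = 0.2917
P(X=1|theta=mean) = theta = 0.2917

0.2917


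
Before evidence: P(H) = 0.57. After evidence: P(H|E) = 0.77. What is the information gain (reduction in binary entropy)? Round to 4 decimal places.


Prior entropy = 0.9858
Posterior entropy = 0.778
Information gain = 0.9858 - 0.778 = 0.2078

0.2078


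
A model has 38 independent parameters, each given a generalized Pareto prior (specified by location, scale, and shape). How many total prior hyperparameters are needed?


Each generalized Pareto prior needs 3 hyperparameters (location, scale, and shape).
Total = 3 * 38 = 114

114
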